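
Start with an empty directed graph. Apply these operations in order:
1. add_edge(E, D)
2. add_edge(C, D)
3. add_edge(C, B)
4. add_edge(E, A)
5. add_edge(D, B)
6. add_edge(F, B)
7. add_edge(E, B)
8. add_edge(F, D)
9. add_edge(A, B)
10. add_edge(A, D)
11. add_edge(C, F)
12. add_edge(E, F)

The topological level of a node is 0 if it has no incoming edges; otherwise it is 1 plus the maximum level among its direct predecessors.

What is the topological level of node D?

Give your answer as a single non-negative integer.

Answer: 2

Derivation:
Op 1: add_edge(E, D). Edges now: 1
Op 2: add_edge(C, D). Edges now: 2
Op 3: add_edge(C, B). Edges now: 3
Op 4: add_edge(E, A). Edges now: 4
Op 5: add_edge(D, B). Edges now: 5
Op 6: add_edge(F, B). Edges now: 6
Op 7: add_edge(E, B). Edges now: 7
Op 8: add_edge(F, D). Edges now: 8
Op 9: add_edge(A, B). Edges now: 9
Op 10: add_edge(A, D). Edges now: 10
Op 11: add_edge(C, F). Edges now: 11
Op 12: add_edge(E, F). Edges now: 12
Compute levels (Kahn BFS):
  sources (in-degree 0): C, E
  process C: level=0
    C->B: in-degree(B)=4, level(B)>=1
    C->D: in-degree(D)=3, level(D)>=1
    C->F: in-degree(F)=1, level(F)>=1
  process E: level=0
    E->A: in-degree(A)=0, level(A)=1, enqueue
    E->B: in-degree(B)=3, level(B)>=1
    E->D: in-degree(D)=2, level(D)>=1
    E->F: in-degree(F)=0, level(F)=1, enqueue
  process A: level=1
    A->B: in-degree(B)=2, level(B)>=2
    A->D: in-degree(D)=1, level(D)>=2
  process F: level=1
    F->B: in-degree(B)=1, level(B)>=2
    F->D: in-degree(D)=0, level(D)=2, enqueue
  process D: level=2
    D->B: in-degree(B)=0, level(B)=3, enqueue
  process B: level=3
All levels: A:1, B:3, C:0, D:2, E:0, F:1
level(D) = 2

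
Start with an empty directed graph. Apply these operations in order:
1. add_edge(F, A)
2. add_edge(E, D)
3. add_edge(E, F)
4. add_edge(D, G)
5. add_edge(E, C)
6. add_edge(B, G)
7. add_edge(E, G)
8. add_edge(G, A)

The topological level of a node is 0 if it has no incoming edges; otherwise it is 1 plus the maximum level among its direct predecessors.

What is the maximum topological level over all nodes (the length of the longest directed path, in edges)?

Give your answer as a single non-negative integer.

Op 1: add_edge(F, A). Edges now: 1
Op 2: add_edge(E, D). Edges now: 2
Op 3: add_edge(E, F). Edges now: 3
Op 4: add_edge(D, G). Edges now: 4
Op 5: add_edge(E, C). Edges now: 5
Op 6: add_edge(B, G). Edges now: 6
Op 7: add_edge(E, G). Edges now: 7
Op 8: add_edge(G, A). Edges now: 8
Compute levels (Kahn BFS):
  sources (in-degree 0): B, E
  process B: level=0
    B->G: in-degree(G)=2, level(G)>=1
  process E: level=0
    E->C: in-degree(C)=0, level(C)=1, enqueue
    E->D: in-degree(D)=0, level(D)=1, enqueue
    E->F: in-degree(F)=0, level(F)=1, enqueue
    E->G: in-degree(G)=1, level(G)>=1
  process C: level=1
  process D: level=1
    D->G: in-degree(G)=0, level(G)=2, enqueue
  process F: level=1
    F->A: in-degree(A)=1, level(A)>=2
  process G: level=2
    G->A: in-degree(A)=0, level(A)=3, enqueue
  process A: level=3
All levels: A:3, B:0, C:1, D:1, E:0, F:1, G:2
max level = 3

Answer: 3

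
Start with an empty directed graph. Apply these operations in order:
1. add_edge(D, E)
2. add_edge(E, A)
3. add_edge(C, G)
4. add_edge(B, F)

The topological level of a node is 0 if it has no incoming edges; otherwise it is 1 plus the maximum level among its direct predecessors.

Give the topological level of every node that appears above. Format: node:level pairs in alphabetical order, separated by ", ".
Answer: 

Answer: A:2, B:0, C:0, D:0, E:1, F:1, G:1

Derivation:
Op 1: add_edge(D, E). Edges now: 1
Op 2: add_edge(E, A). Edges now: 2
Op 3: add_edge(C, G). Edges now: 3
Op 4: add_edge(B, F). Edges now: 4
Compute levels (Kahn BFS):
  sources (in-degree 0): B, C, D
  process B: level=0
    B->F: in-degree(F)=0, level(F)=1, enqueue
  process C: level=0
    C->G: in-degree(G)=0, level(G)=1, enqueue
  process D: level=0
    D->E: in-degree(E)=0, level(E)=1, enqueue
  process F: level=1
  process G: level=1
  process E: level=1
    E->A: in-degree(A)=0, level(A)=2, enqueue
  process A: level=2
All levels: A:2, B:0, C:0, D:0, E:1, F:1, G:1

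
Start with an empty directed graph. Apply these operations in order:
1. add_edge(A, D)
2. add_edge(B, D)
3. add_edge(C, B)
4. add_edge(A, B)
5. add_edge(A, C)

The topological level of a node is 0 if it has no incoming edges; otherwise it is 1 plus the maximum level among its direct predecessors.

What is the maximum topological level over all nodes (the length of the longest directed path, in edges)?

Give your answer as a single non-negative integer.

Op 1: add_edge(A, D). Edges now: 1
Op 2: add_edge(B, D). Edges now: 2
Op 3: add_edge(C, B). Edges now: 3
Op 4: add_edge(A, B). Edges now: 4
Op 5: add_edge(A, C). Edges now: 5
Compute levels (Kahn BFS):
  sources (in-degree 0): A
  process A: level=0
    A->B: in-degree(B)=1, level(B)>=1
    A->C: in-degree(C)=0, level(C)=1, enqueue
    A->D: in-degree(D)=1, level(D)>=1
  process C: level=1
    C->B: in-degree(B)=0, level(B)=2, enqueue
  process B: level=2
    B->D: in-degree(D)=0, level(D)=3, enqueue
  process D: level=3
All levels: A:0, B:2, C:1, D:3
max level = 3

Answer: 3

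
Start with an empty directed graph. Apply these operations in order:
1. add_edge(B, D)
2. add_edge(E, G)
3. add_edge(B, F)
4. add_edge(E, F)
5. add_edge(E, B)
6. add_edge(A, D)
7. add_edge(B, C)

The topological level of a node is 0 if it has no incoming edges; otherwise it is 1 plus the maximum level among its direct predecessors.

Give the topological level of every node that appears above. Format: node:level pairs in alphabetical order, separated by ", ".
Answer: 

Op 1: add_edge(B, D). Edges now: 1
Op 2: add_edge(E, G). Edges now: 2
Op 3: add_edge(B, F). Edges now: 3
Op 4: add_edge(E, F). Edges now: 4
Op 5: add_edge(E, B). Edges now: 5
Op 6: add_edge(A, D). Edges now: 6
Op 7: add_edge(B, C). Edges now: 7
Compute levels (Kahn BFS):
  sources (in-degree 0): A, E
  process A: level=0
    A->D: in-degree(D)=1, level(D)>=1
  process E: level=0
    E->B: in-degree(B)=0, level(B)=1, enqueue
    E->F: in-degree(F)=1, level(F)>=1
    E->G: in-degree(G)=0, level(G)=1, enqueue
  process B: level=1
    B->C: in-degree(C)=0, level(C)=2, enqueue
    B->D: in-degree(D)=0, level(D)=2, enqueue
    B->F: in-degree(F)=0, level(F)=2, enqueue
  process G: level=1
  process C: level=2
  process D: level=2
  process F: level=2
All levels: A:0, B:1, C:2, D:2, E:0, F:2, G:1

Answer: A:0, B:1, C:2, D:2, E:0, F:2, G:1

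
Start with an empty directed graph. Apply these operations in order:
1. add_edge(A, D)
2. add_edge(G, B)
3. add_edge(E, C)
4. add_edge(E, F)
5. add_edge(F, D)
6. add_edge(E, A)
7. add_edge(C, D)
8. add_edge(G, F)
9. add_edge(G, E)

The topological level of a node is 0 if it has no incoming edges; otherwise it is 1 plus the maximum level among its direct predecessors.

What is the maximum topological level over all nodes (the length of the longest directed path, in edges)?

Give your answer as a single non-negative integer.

Answer: 3

Derivation:
Op 1: add_edge(A, D). Edges now: 1
Op 2: add_edge(G, B). Edges now: 2
Op 3: add_edge(E, C). Edges now: 3
Op 4: add_edge(E, F). Edges now: 4
Op 5: add_edge(F, D). Edges now: 5
Op 6: add_edge(E, A). Edges now: 6
Op 7: add_edge(C, D). Edges now: 7
Op 8: add_edge(G, F). Edges now: 8
Op 9: add_edge(G, E). Edges now: 9
Compute levels (Kahn BFS):
  sources (in-degree 0): G
  process G: level=0
    G->B: in-degree(B)=0, level(B)=1, enqueue
    G->E: in-degree(E)=0, level(E)=1, enqueue
    G->F: in-degree(F)=1, level(F)>=1
  process B: level=1
  process E: level=1
    E->A: in-degree(A)=0, level(A)=2, enqueue
    E->C: in-degree(C)=0, level(C)=2, enqueue
    E->F: in-degree(F)=0, level(F)=2, enqueue
  process A: level=2
    A->D: in-degree(D)=2, level(D)>=3
  process C: level=2
    C->D: in-degree(D)=1, level(D)>=3
  process F: level=2
    F->D: in-degree(D)=0, level(D)=3, enqueue
  process D: level=3
All levels: A:2, B:1, C:2, D:3, E:1, F:2, G:0
max level = 3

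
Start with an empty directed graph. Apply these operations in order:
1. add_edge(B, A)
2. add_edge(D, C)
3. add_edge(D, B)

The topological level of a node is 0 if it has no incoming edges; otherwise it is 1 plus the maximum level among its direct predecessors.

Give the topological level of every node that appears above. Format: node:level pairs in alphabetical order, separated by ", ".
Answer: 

Answer: A:2, B:1, C:1, D:0

Derivation:
Op 1: add_edge(B, A). Edges now: 1
Op 2: add_edge(D, C). Edges now: 2
Op 3: add_edge(D, B). Edges now: 3
Compute levels (Kahn BFS):
  sources (in-degree 0): D
  process D: level=0
    D->B: in-degree(B)=0, level(B)=1, enqueue
    D->C: in-degree(C)=0, level(C)=1, enqueue
  process B: level=1
    B->A: in-degree(A)=0, level(A)=2, enqueue
  process C: level=1
  process A: level=2
All levels: A:2, B:1, C:1, D:0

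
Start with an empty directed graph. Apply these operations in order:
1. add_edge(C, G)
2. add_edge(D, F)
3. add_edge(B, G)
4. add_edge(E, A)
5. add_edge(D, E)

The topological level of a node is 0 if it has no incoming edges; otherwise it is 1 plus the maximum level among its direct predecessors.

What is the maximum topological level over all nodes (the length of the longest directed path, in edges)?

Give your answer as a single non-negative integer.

Op 1: add_edge(C, G). Edges now: 1
Op 2: add_edge(D, F). Edges now: 2
Op 3: add_edge(B, G). Edges now: 3
Op 4: add_edge(E, A). Edges now: 4
Op 5: add_edge(D, E). Edges now: 5
Compute levels (Kahn BFS):
  sources (in-degree 0): B, C, D
  process B: level=0
    B->G: in-degree(G)=1, level(G)>=1
  process C: level=0
    C->G: in-degree(G)=0, level(G)=1, enqueue
  process D: level=0
    D->E: in-degree(E)=0, level(E)=1, enqueue
    D->F: in-degree(F)=0, level(F)=1, enqueue
  process G: level=1
  process E: level=1
    E->A: in-degree(A)=0, level(A)=2, enqueue
  process F: level=1
  process A: level=2
All levels: A:2, B:0, C:0, D:0, E:1, F:1, G:1
max level = 2

Answer: 2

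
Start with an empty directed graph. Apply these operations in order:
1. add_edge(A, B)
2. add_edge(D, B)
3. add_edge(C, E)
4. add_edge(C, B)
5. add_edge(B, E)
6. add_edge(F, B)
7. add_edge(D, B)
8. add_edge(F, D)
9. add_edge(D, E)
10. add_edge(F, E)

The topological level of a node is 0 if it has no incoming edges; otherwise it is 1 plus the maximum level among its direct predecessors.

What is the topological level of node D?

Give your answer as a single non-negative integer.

Answer: 1

Derivation:
Op 1: add_edge(A, B). Edges now: 1
Op 2: add_edge(D, B). Edges now: 2
Op 3: add_edge(C, E). Edges now: 3
Op 4: add_edge(C, B). Edges now: 4
Op 5: add_edge(B, E). Edges now: 5
Op 6: add_edge(F, B). Edges now: 6
Op 7: add_edge(D, B) (duplicate, no change). Edges now: 6
Op 8: add_edge(F, D). Edges now: 7
Op 9: add_edge(D, E). Edges now: 8
Op 10: add_edge(F, E). Edges now: 9
Compute levels (Kahn BFS):
  sources (in-degree 0): A, C, F
  process A: level=0
    A->B: in-degree(B)=3, level(B)>=1
  process C: level=0
    C->B: in-degree(B)=2, level(B)>=1
    C->E: in-degree(E)=3, level(E)>=1
  process F: level=0
    F->B: in-degree(B)=1, level(B)>=1
    F->D: in-degree(D)=0, level(D)=1, enqueue
    F->E: in-degree(E)=2, level(E)>=1
  process D: level=1
    D->B: in-degree(B)=0, level(B)=2, enqueue
    D->E: in-degree(E)=1, level(E)>=2
  process B: level=2
    B->E: in-degree(E)=0, level(E)=3, enqueue
  process E: level=3
All levels: A:0, B:2, C:0, D:1, E:3, F:0
level(D) = 1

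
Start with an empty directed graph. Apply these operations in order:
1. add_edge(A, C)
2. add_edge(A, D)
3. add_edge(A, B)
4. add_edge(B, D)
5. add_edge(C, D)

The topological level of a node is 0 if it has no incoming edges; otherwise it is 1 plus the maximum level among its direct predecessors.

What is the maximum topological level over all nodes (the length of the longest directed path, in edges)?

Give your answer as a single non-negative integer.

Answer: 2

Derivation:
Op 1: add_edge(A, C). Edges now: 1
Op 2: add_edge(A, D). Edges now: 2
Op 3: add_edge(A, B). Edges now: 3
Op 4: add_edge(B, D). Edges now: 4
Op 5: add_edge(C, D). Edges now: 5
Compute levels (Kahn BFS):
  sources (in-degree 0): A
  process A: level=0
    A->B: in-degree(B)=0, level(B)=1, enqueue
    A->C: in-degree(C)=0, level(C)=1, enqueue
    A->D: in-degree(D)=2, level(D)>=1
  process B: level=1
    B->D: in-degree(D)=1, level(D)>=2
  process C: level=1
    C->D: in-degree(D)=0, level(D)=2, enqueue
  process D: level=2
All levels: A:0, B:1, C:1, D:2
max level = 2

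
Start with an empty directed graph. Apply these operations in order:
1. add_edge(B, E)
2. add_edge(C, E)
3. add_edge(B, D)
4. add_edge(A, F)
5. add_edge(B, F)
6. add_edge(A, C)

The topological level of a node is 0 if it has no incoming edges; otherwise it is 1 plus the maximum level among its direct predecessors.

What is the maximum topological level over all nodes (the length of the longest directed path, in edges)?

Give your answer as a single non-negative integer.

Op 1: add_edge(B, E). Edges now: 1
Op 2: add_edge(C, E). Edges now: 2
Op 3: add_edge(B, D). Edges now: 3
Op 4: add_edge(A, F). Edges now: 4
Op 5: add_edge(B, F). Edges now: 5
Op 6: add_edge(A, C). Edges now: 6
Compute levels (Kahn BFS):
  sources (in-degree 0): A, B
  process A: level=0
    A->C: in-degree(C)=0, level(C)=1, enqueue
    A->F: in-degree(F)=1, level(F)>=1
  process B: level=0
    B->D: in-degree(D)=0, level(D)=1, enqueue
    B->E: in-degree(E)=1, level(E)>=1
    B->F: in-degree(F)=0, level(F)=1, enqueue
  process C: level=1
    C->E: in-degree(E)=0, level(E)=2, enqueue
  process D: level=1
  process F: level=1
  process E: level=2
All levels: A:0, B:0, C:1, D:1, E:2, F:1
max level = 2

Answer: 2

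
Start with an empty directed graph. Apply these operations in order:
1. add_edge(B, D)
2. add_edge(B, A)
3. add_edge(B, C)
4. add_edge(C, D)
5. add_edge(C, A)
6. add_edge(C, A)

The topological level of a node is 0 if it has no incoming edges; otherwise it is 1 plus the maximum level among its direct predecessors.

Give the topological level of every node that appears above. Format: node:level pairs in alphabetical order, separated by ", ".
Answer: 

Answer: A:2, B:0, C:1, D:2

Derivation:
Op 1: add_edge(B, D). Edges now: 1
Op 2: add_edge(B, A). Edges now: 2
Op 3: add_edge(B, C). Edges now: 3
Op 4: add_edge(C, D). Edges now: 4
Op 5: add_edge(C, A). Edges now: 5
Op 6: add_edge(C, A) (duplicate, no change). Edges now: 5
Compute levels (Kahn BFS):
  sources (in-degree 0): B
  process B: level=0
    B->A: in-degree(A)=1, level(A)>=1
    B->C: in-degree(C)=0, level(C)=1, enqueue
    B->D: in-degree(D)=1, level(D)>=1
  process C: level=1
    C->A: in-degree(A)=0, level(A)=2, enqueue
    C->D: in-degree(D)=0, level(D)=2, enqueue
  process A: level=2
  process D: level=2
All levels: A:2, B:0, C:1, D:2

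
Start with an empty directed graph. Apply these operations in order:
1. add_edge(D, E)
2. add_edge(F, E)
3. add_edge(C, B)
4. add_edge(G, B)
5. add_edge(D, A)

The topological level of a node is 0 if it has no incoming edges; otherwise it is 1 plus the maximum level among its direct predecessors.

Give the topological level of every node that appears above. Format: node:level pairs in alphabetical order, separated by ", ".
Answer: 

Op 1: add_edge(D, E). Edges now: 1
Op 2: add_edge(F, E). Edges now: 2
Op 3: add_edge(C, B). Edges now: 3
Op 4: add_edge(G, B). Edges now: 4
Op 5: add_edge(D, A). Edges now: 5
Compute levels (Kahn BFS):
  sources (in-degree 0): C, D, F, G
  process C: level=0
    C->B: in-degree(B)=1, level(B)>=1
  process D: level=0
    D->A: in-degree(A)=0, level(A)=1, enqueue
    D->E: in-degree(E)=1, level(E)>=1
  process F: level=0
    F->E: in-degree(E)=0, level(E)=1, enqueue
  process G: level=0
    G->B: in-degree(B)=0, level(B)=1, enqueue
  process A: level=1
  process E: level=1
  process B: level=1
All levels: A:1, B:1, C:0, D:0, E:1, F:0, G:0

Answer: A:1, B:1, C:0, D:0, E:1, F:0, G:0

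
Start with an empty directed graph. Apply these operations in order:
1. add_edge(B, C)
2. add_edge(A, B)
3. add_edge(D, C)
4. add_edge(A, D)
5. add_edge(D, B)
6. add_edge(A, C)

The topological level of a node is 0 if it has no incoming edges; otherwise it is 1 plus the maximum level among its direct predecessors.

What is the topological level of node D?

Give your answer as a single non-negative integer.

Answer: 1

Derivation:
Op 1: add_edge(B, C). Edges now: 1
Op 2: add_edge(A, B). Edges now: 2
Op 3: add_edge(D, C). Edges now: 3
Op 4: add_edge(A, D). Edges now: 4
Op 5: add_edge(D, B). Edges now: 5
Op 6: add_edge(A, C). Edges now: 6
Compute levels (Kahn BFS):
  sources (in-degree 0): A
  process A: level=0
    A->B: in-degree(B)=1, level(B)>=1
    A->C: in-degree(C)=2, level(C)>=1
    A->D: in-degree(D)=0, level(D)=1, enqueue
  process D: level=1
    D->B: in-degree(B)=0, level(B)=2, enqueue
    D->C: in-degree(C)=1, level(C)>=2
  process B: level=2
    B->C: in-degree(C)=0, level(C)=3, enqueue
  process C: level=3
All levels: A:0, B:2, C:3, D:1
level(D) = 1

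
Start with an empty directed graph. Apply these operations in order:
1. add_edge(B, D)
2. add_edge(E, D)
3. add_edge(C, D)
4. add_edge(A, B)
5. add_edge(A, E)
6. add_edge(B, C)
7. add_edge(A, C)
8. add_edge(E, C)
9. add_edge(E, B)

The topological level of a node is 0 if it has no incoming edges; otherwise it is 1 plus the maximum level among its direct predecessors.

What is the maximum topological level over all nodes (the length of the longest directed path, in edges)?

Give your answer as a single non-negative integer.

Answer: 4

Derivation:
Op 1: add_edge(B, D). Edges now: 1
Op 2: add_edge(E, D). Edges now: 2
Op 3: add_edge(C, D). Edges now: 3
Op 4: add_edge(A, B). Edges now: 4
Op 5: add_edge(A, E). Edges now: 5
Op 6: add_edge(B, C). Edges now: 6
Op 7: add_edge(A, C). Edges now: 7
Op 8: add_edge(E, C). Edges now: 8
Op 9: add_edge(E, B). Edges now: 9
Compute levels (Kahn BFS):
  sources (in-degree 0): A
  process A: level=0
    A->B: in-degree(B)=1, level(B)>=1
    A->C: in-degree(C)=2, level(C)>=1
    A->E: in-degree(E)=0, level(E)=1, enqueue
  process E: level=1
    E->B: in-degree(B)=0, level(B)=2, enqueue
    E->C: in-degree(C)=1, level(C)>=2
    E->D: in-degree(D)=2, level(D)>=2
  process B: level=2
    B->C: in-degree(C)=0, level(C)=3, enqueue
    B->D: in-degree(D)=1, level(D)>=3
  process C: level=3
    C->D: in-degree(D)=0, level(D)=4, enqueue
  process D: level=4
All levels: A:0, B:2, C:3, D:4, E:1
max level = 4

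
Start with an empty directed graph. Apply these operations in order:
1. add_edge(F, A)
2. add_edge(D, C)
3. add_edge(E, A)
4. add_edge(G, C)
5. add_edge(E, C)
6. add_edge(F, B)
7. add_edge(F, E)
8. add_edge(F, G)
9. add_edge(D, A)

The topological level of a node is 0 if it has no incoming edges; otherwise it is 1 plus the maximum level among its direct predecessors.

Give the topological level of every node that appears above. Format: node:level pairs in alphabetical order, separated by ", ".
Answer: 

Op 1: add_edge(F, A). Edges now: 1
Op 2: add_edge(D, C). Edges now: 2
Op 3: add_edge(E, A). Edges now: 3
Op 4: add_edge(G, C). Edges now: 4
Op 5: add_edge(E, C). Edges now: 5
Op 6: add_edge(F, B). Edges now: 6
Op 7: add_edge(F, E). Edges now: 7
Op 8: add_edge(F, G). Edges now: 8
Op 9: add_edge(D, A). Edges now: 9
Compute levels (Kahn BFS):
  sources (in-degree 0): D, F
  process D: level=0
    D->A: in-degree(A)=2, level(A)>=1
    D->C: in-degree(C)=2, level(C)>=1
  process F: level=0
    F->A: in-degree(A)=1, level(A)>=1
    F->B: in-degree(B)=0, level(B)=1, enqueue
    F->E: in-degree(E)=0, level(E)=1, enqueue
    F->G: in-degree(G)=0, level(G)=1, enqueue
  process B: level=1
  process E: level=1
    E->A: in-degree(A)=0, level(A)=2, enqueue
    E->C: in-degree(C)=1, level(C)>=2
  process G: level=1
    G->C: in-degree(C)=0, level(C)=2, enqueue
  process A: level=2
  process C: level=2
All levels: A:2, B:1, C:2, D:0, E:1, F:0, G:1

Answer: A:2, B:1, C:2, D:0, E:1, F:0, G:1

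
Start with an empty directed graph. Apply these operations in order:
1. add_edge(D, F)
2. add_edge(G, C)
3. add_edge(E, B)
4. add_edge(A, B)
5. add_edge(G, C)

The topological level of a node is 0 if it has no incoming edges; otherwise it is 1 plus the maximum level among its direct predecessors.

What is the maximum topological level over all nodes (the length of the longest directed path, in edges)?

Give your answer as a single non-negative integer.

Answer: 1

Derivation:
Op 1: add_edge(D, F). Edges now: 1
Op 2: add_edge(G, C). Edges now: 2
Op 3: add_edge(E, B). Edges now: 3
Op 4: add_edge(A, B). Edges now: 4
Op 5: add_edge(G, C) (duplicate, no change). Edges now: 4
Compute levels (Kahn BFS):
  sources (in-degree 0): A, D, E, G
  process A: level=0
    A->B: in-degree(B)=1, level(B)>=1
  process D: level=0
    D->F: in-degree(F)=0, level(F)=1, enqueue
  process E: level=0
    E->B: in-degree(B)=0, level(B)=1, enqueue
  process G: level=0
    G->C: in-degree(C)=0, level(C)=1, enqueue
  process F: level=1
  process B: level=1
  process C: level=1
All levels: A:0, B:1, C:1, D:0, E:0, F:1, G:0
max level = 1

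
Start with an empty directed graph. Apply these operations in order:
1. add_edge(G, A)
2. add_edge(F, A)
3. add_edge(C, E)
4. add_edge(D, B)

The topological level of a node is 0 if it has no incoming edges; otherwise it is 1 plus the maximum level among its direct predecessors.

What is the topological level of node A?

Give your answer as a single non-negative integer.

Op 1: add_edge(G, A). Edges now: 1
Op 2: add_edge(F, A). Edges now: 2
Op 3: add_edge(C, E). Edges now: 3
Op 4: add_edge(D, B). Edges now: 4
Compute levels (Kahn BFS):
  sources (in-degree 0): C, D, F, G
  process C: level=0
    C->E: in-degree(E)=0, level(E)=1, enqueue
  process D: level=0
    D->B: in-degree(B)=0, level(B)=1, enqueue
  process F: level=0
    F->A: in-degree(A)=1, level(A)>=1
  process G: level=0
    G->A: in-degree(A)=0, level(A)=1, enqueue
  process E: level=1
  process B: level=1
  process A: level=1
All levels: A:1, B:1, C:0, D:0, E:1, F:0, G:0
level(A) = 1

Answer: 1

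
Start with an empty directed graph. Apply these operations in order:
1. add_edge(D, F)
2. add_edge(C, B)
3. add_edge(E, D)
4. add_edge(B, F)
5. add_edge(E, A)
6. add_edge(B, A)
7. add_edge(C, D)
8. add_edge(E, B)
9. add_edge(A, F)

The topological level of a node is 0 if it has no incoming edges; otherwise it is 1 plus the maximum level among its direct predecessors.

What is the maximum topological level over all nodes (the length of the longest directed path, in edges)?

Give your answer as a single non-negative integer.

Op 1: add_edge(D, F). Edges now: 1
Op 2: add_edge(C, B). Edges now: 2
Op 3: add_edge(E, D). Edges now: 3
Op 4: add_edge(B, F). Edges now: 4
Op 5: add_edge(E, A). Edges now: 5
Op 6: add_edge(B, A). Edges now: 6
Op 7: add_edge(C, D). Edges now: 7
Op 8: add_edge(E, B). Edges now: 8
Op 9: add_edge(A, F). Edges now: 9
Compute levels (Kahn BFS):
  sources (in-degree 0): C, E
  process C: level=0
    C->B: in-degree(B)=1, level(B)>=1
    C->D: in-degree(D)=1, level(D)>=1
  process E: level=0
    E->A: in-degree(A)=1, level(A)>=1
    E->B: in-degree(B)=0, level(B)=1, enqueue
    E->D: in-degree(D)=0, level(D)=1, enqueue
  process B: level=1
    B->A: in-degree(A)=0, level(A)=2, enqueue
    B->F: in-degree(F)=2, level(F)>=2
  process D: level=1
    D->F: in-degree(F)=1, level(F)>=2
  process A: level=2
    A->F: in-degree(F)=0, level(F)=3, enqueue
  process F: level=3
All levels: A:2, B:1, C:0, D:1, E:0, F:3
max level = 3

Answer: 3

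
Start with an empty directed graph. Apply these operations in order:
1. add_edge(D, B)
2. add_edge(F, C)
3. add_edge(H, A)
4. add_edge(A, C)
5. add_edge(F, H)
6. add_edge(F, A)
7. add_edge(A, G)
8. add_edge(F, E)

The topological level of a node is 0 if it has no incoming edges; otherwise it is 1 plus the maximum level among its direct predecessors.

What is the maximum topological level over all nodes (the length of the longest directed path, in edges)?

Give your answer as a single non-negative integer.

Answer: 3

Derivation:
Op 1: add_edge(D, B). Edges now: 1
Op 2: add_edge(F, C). Edges now: 2
Op 3: add_edge(H, A). Edges now: 3
Op 4: add_edge(A, C). Edges now: 4
Op 5: add_edge(F, H). Edges now: 5
Op 6: add_edge(F, A). Edges now: 6
Op 7: add_edge(A, G). Edges now: 7
Op 8: add_edge(F, E). Edges now: 8
Compute levels (Kahn BFS):
  sources (in-degree 0): D, F
  process D: level=0
    D->B: in-degree(B)=0, level(B)=1, enqueue
  process F: level=0
    F->A: in-degree(A)=1, level(A)>=1
    F->C: in-degree(C)=1, level(C)>=1
    F->E: in-degree(E)=0, level(E)=1, enqueue
    F->H: in-degree(H)=0, level(H)=1, enqueue
  process B: level=1
  process E: level=1
  process H: level=1
    H->A: in-degree(A)=0, level(A)=2, enqueue
  process A: level=2
    A->C: in-degree(C)=0, level(C)=3, enqueue
    A->G: in-degree(G)=0, level(G)=3, enqueue
  process C: level=3
  process G: level=3
All levels: A:2, B:1, C:3, D:0, E:1, F:0, G:3, H:1
max level = 3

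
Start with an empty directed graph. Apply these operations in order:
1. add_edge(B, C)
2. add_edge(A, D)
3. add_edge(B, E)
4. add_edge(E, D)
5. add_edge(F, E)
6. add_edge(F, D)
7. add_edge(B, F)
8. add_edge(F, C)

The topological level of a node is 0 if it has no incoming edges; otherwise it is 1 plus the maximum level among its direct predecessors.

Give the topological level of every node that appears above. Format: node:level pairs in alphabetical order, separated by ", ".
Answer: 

Op 1: add_edge(B, C). Edges now: 1
Op 2: add_edge(A, D). Edges now: 2
Op 3: add_edge(B, E). Edges now: 3
Op 4: add_edge(E, D). Edges now: 4
Op 5: add_edge(F, E). Edges now: 5
Op 6: add_edge(F, D). Edges now: 6
Op 7: add_edge(B, F). Edges now: 7
Op 8: add_edge(F, C). Edges now: 8
Compute levels (Kahn BFS):
  sources (in-degree 0): A, B
  process A: level=0
    A->D: in-degree(D)=2, level(D)>=1
  process B: level=0
    B->C: in-degree(C)=1, level(C)>=1
    B->E: in-degree(E)=1, level(E)>=1
    B->F: in-degree(F)=0, level(F)=1, enqueue
  process F: level=1
    F->C: in-degree(C)=0, level(C)=2, enqueue
    F->D: in-degree(D)=1, level(D)>=2
    F->E: in-degree(E)=0, level(E)=2, enqueue
  process C: level=2
  process E: level=2
    E->D: in-degree(D)=0, level(D)=3, enqueue
  process D: level=3
All levels: A:0, B:0, C:2, D:3, E:2, F:1

Answer: A:0, B:0, C:2, D:3, E:2, F:1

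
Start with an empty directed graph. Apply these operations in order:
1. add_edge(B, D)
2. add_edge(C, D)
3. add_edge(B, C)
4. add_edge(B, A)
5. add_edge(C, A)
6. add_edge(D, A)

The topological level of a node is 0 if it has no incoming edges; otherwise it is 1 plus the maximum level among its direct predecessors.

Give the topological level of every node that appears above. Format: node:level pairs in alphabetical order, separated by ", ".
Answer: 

Answer: A:3, B:0, C:1, D:2

Derivation:
Op 1: add_edge(B, D). Edges now: 1
Op 2: add_edge(C, D). Edges now: 2
Op 3: add_edge(B, C). Edges now: 3
Op 4: add_edge(B, A). Edges now: 4
Op 5: add_edge(C, A). Edges now: 5
Op 6: add_edge(D, A). Edges now: 6
Compute levels (Kahn BFS):
  sources (in-degree 0): B
  process B: level=0
    B->A: in-degree(A)=2, level(A)>=1
    B->C: in-degree(C)=0, level(C)=1, enqueue
    B->D: in-degree(D)=1, level(D)>=1
  process C: level=1
    C->A: in-degree(A)=1, level(A)>=2
    C->D: in-degree(D)=0, level(D)=2, enqueue
  process D: level=2
    D->A: in-degree(A)=0, level(A)=3, enqueue
  process A: level=3
All levels: A:3, B:0, C:1, D:2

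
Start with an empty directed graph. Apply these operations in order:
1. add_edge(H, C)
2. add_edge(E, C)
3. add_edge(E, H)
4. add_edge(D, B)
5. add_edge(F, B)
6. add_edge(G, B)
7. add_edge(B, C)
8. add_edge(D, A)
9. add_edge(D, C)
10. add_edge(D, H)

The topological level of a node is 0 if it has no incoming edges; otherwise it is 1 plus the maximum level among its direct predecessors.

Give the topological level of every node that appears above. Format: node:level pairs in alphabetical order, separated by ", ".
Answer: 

Op 1: add_edge(H, C). Edges now: 1
Op 2: add_edge(E, C). Edges now: 2
Op 3: add_edge(E, H). Edges now: 3
Op 4: add_edge(D, B). Edges now: 4
Op 5: add_edge(F, B). Edges now: 5
Op 6: add_edge(G, B). Edges now: 6
Op 7: add_edge(B, C). Edges now: 7
Op 8: add_edge(D, A). Edges now: 8
Op 9: add_edge(D, C). Edges now: 9
Op 10: add_edge(D, H). Edges now: 10
Compute levels (Kahn BFS):
  sources (in-degree 0): D, E, F, G
  process D: level=0
    D->A: in-degree(A)=0, level(A)=1, enqueue
    D->B: in-degree(B)=2, level(B)>=1
    D->C: in-degree(C)=3, level(C)>=1
    D->H: in-degree(H)=1, level(H)>=1
  process E: level=0
    E->C: in-degree(C)=2, level(C)>=1
    E->H: in-degree(H)=0, level(H)=1, enqueue
  process F: level=0
    F->B: in-degree(B)=1, level(B)>=1
  process G: level=0
    G->B: in-degree(B)=0, level(B)=1, enqueue
  process A: level=1
  process H: level=1
    H->C: in-degree(C)=1, level(C)>=2
  process B: level=1
    B->C: in-degree(C)=0, level(C)=2, enqueue
  process C: level=2
All levels: A:1, B:1, C:2, D:0, E:0, F:0, G:0, H:1

Answer: A:1, B:1, C:2, D:0, E:0, F:0, G:0, H:1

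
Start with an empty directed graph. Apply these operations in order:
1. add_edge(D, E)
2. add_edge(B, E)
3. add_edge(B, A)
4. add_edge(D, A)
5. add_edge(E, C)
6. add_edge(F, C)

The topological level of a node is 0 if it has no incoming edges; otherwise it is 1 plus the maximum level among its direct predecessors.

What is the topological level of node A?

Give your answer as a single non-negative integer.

Answer: 1

Derivation:
Op 1: add_edge(D, E). Edges now: 1
Op 2: add_edge(B, E). Edges now: 2
Op 3: add_edge(B, A). Edges now: 3
Op 4: add_edge(D, A). Edges now: 4
Op 5: add_edge(E, C). Edges now: 5
Op 6: add_edge(F, C). Edges now: 6
Compute levels (Kahn BFS):
  sources (in-degree 0): B, D, F
  process B: level=0
    B->A: in-degree(A)=1, level(A)>=1
    B->E: in-degree(E)=1, level(E)>=1
  process D: level=0
    D->A: in-degree(A)=0, level(A)=1, enqueue
    D->E: in-degree(E)=0, level(E)=1, enqueue
  process F: level=0
    F->C: in-degree(C)=1, level(C)>=1
  process A: level=1
  process E: level=1
    E->C: in-degree(C)=0, level(C)=2, enqueue
  process C: level=2
All levels: A:1, B:0, C:2, D:0, E:1, F:0
level(A) = 1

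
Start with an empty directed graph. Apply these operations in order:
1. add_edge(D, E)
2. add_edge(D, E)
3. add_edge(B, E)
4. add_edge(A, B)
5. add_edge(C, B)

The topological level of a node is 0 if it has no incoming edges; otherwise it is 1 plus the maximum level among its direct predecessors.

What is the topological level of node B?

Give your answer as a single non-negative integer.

Op 1: add_edge(D, E). Edges now: 1
Op 2: add_edge(D, E) (duplicate, no change). Edges now: 1
Op 3: add_edge(B, E). Edges now: 2
Op 4: add_edge(A, B). Edges now: 3
Op 5: add_edge(C, B). Edges now: 4
Compute levels (Kahn BFS):
  sources (in-degree 0): A, C, D
  process A: level=0
    A->B: in-degree(B)=1, level(B)>=1
  process C: level=0
    C->B: in-degree(B)=0, level(B)=1, enqueue
  process D: level=0
    D->E: in-degree(E)=1, level(E)>=1
  process B: level=1
    B->E: in-degree(E)=0, level(E)=2, enqueue
  process E: level=2
All levels: A:0, B:1, C:0, D:0, E:2
level(B) = 1

Answer: 1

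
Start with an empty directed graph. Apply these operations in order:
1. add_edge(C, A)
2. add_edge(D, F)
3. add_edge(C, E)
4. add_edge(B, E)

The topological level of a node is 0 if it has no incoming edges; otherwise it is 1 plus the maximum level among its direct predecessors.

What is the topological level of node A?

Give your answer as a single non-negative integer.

Answer: 1

Derivation:
Op 1: add_edge(C, A). Edges now: 1
Op 2: add_edge(D, F). Edges now: 2
Op 3: add_edge(C, E). Edges now: 3
Op 4: add_edge(B, E). Edges now: 4
Compute levels (Kahn BFS):
  sources (in-degree 0): B, C, D
  process B: level=0
    B->E: in-degree(E)=1, level(E)>=1
  process C: level=0
    C->A: in-degree(A)=0, level(A)=1, enqueue
    C->E: in-degree(E)=0, level(E)=1, enqueue
  process D: level=0
    D->F: in-degree(F)=0, level(F)=1, enqueue
  process A: level=1
  process E: level=1
  process F: level=1
All levels: A:1, B:0, C:0, D:0, E:1, F:1
level(A) = 1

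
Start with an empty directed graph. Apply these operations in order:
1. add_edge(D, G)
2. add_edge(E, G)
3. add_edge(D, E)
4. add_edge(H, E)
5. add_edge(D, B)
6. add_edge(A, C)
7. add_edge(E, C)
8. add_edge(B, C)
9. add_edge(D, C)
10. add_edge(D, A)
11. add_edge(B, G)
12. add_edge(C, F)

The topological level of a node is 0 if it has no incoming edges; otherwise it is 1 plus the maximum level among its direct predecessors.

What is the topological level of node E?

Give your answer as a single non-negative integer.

Op 1: add_edge(D, G). Edges now: 1
Op 2: add_edge(E, G). Edges now: 2
Op 3: add_edge(D, E). Edges now: 3
Op 4: add_edge(H, E). Edges now: 4
Op 5: add_edge(D, B). Edges now: 5
Op 6: add_edge(A, C). Edges now: 6
Op 7: add_edge(E, C). Edges now: 7
Op 8: add_edge(B, C). Edges now: 8
Op 9: add_edge(D, C). Edges now: 9
Op 10: add_edge(D, A). Edges now: 10
Op 11: add_edge(B, G). Edges now: 11
Op 12: add_edge(C, F). Edges now: 12
Compute levels (Kahn BFS):
  sources (in-degree 0): D, H
  process D: level=0
    D->A: in-degree(A)=0, level(A)=1, enqueue
    D->B: in-degree(B)=0, level(B)=1, enqueue
    D->C: in-degree(C)=3, level(C)>=1
    D->E: in-degree(E)=1, level(E)>=1
    D->G: in-degree(G)=2, level(G)>=1
  process H: level=0
    H->E: in-degree(E)=0, level(E)=1, enqueue
  process A: level=1
    A->C: in-degree(C)=2, level(C)>=2
  process B: level=1
    B->C: in-degree(C)=1, level(C)>=2
    B->G: in-degree(G)=1, level(G)>=2
  process E: level=1
    E->C: in-degree(C)=0, level(C)=2, enqueue
    E->G: in-degree(G)=0, level(G)=2, enqueue
  process C: level=2
    C->F: in-degree(F)=0, level(F)=3, enqueue
  process G: level=2
  process F: level=3
All levels: A:1, B:1, C:2, D:0, E:1, F:3, G:2, H:0
level(E) = 1

Answer: 1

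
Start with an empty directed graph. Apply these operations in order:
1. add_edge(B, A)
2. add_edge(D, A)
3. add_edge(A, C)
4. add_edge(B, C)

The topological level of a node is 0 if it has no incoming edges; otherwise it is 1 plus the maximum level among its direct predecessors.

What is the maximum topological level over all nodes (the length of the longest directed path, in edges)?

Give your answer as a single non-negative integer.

Answer: 2

Derivation:
Op 1: add_edge(B, A). Edges now: 1
Op 2: add_edge(D, A). Edges now: 2
Op 3: add_edge(A, C). Edges now: 3
Op 4: add_edge(B, C). Edges now: 4
Compute levels (Kahn BFS):
  sources (in-degree 0): B, D
  process B: level=0
    B->A: in-degree(A)=1, level(A)>=1
    B->C: in-degree(C)=1, level(C)>=1
  process D: level=0
    D->A: in-degree(A)=0, level(A)=1, enqueue
  process A: level=1
    A->C: in-degree(C)=0, level(C)=2, enqueue
  process C: level=2
All levels: A:1, B:0, C:2, D:0
max level = 2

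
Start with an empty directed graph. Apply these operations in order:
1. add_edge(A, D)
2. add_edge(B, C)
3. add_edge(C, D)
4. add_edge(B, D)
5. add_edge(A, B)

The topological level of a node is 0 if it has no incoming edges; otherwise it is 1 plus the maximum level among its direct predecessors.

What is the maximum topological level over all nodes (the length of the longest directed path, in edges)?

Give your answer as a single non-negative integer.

Answer: 3

Derivation:
Op 1: add_edge(A, D). Edges now: 1
Op 2: add_edge(B, C). Edges now: 2
Op 3: add_edge(C, D). Edges now: 3
Op 4: add_edge(B, D). Edges now: 4
Op 5: add_edge(A, B). Edges now: 5
Compute levels (Kahn BFS):
  sources (in-degree 0): A
  process A: level=0
    A->B: in-degree(B)=0, level(B)=1, enqueue
    A->D: in-degree(D)=2, level(D)>=1
  process B: level=1
    B->C: in-degree(C)=0, level(C)=2, enqueue
    B->D: in-degree(D)=1, level(D)>=2
  process C: level=2
    C->D: in-degree(D)=0, level(D)=3, enqueue
  process D: level=3
All levels: A:0, B:1, C:2, D:3
max level = 3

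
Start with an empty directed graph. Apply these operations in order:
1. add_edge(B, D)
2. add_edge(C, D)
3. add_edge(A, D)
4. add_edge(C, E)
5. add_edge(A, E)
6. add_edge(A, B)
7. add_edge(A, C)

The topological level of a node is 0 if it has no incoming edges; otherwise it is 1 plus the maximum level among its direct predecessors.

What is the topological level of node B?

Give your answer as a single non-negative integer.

Op 1: add_edge(B, D). Edges now: 1
Op 2: add_edge(C, D). Edges now: 2
Op 3: add_edge(A, D). Edges now: 3
Op 4: add_edge(C, E). Edges now: 4
Op 5: add_edge(A, E). Edges now: 5
Op 6: add_edge(A, B). Edges now: 6
Op 7: add_edge(A, C). Edges now: 7
Compute levels (Kahn BFS):
  sources (in-degree 0): A
  process A: level=0
    A->B: in-degree(B)=0, level(B)=1, enqueue
    A->C: in-degree(C)=0, level(C)=1, enqueue
    A->D: in-degree(D)=2, level(D)>=1
    A->E: in-degree(E)=1, level(E)>=1
  process B: level=1
    B->D: in-degree(D)=1, level(D)>=2
  process C: level=1
    C->D: in-degree(D)=0, level(D)=2, enqueue
    C->E: in-degree(E)=0, level(E)=2, enqueue
  process D: level=2
  process E: level=2
All levels: A:0, B:1, C:1, D:2, E:2
level(B) = 1

Answer: 1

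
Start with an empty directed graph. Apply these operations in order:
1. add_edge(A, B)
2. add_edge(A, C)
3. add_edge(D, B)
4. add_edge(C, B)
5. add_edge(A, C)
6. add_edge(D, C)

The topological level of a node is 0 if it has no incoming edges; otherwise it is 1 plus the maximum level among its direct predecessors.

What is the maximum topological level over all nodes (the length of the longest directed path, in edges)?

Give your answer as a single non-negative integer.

Answer: 2

Derivation:
Op 1: add_edge(A, B). Edges now: 1
Op 2: add_edge(A, C). Edges now: 2
Op 3: add_edge(D, B). Edges now: 3
Op 4: add_edge(C, B). Edges now: 4
Op 5: add_edge(A, C) (duplicate, no change). Edges now: 4
Op 6: add_edge(D, C). Edges now: 5
Compute levels (Kahn BFS):
  sources (in-degree 0): A, D
  process A: level=0
    A->B: in-degree(B)=2, level(B)>=1
    A->C: in-degree(C)=1, level(C)>=1
  process D: level=0
    D->B: in-degree(B)=1, level(B)>=1
    D->C: in-degree(C)=0, level(C)=1, enqueue
  process C: level=1
    C->B: in-degree(B)=0, level(B)=2, enqueue
  process B: level=2
All levels: A:0, B:2, C:1, D:0
max level = 2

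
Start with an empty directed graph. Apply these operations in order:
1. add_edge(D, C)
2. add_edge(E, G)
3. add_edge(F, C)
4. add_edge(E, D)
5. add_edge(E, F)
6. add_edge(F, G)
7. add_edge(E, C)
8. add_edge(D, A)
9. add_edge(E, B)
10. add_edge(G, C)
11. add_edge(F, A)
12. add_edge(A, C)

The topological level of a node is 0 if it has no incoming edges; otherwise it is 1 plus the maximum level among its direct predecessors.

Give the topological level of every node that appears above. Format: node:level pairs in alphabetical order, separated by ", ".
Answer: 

Answer: A:2, B:1, C:3, D:1, E:0, F:1, G:2

Derivation:
Op 1: add_edge(D, C). Edges now: 1
Op 2: add_edge(E, G). Edges now: 2
Op 3: add_edge(F, C). Edges now: 3
Op 4: add_edge(E, D). Edges now: 4
Op 5: add_edge(E, F). Edges now: 5
Op 6: add_edge(F, G). Edges now: 6
Op 7: add_edge(E, C). Edges now: 7
Op 8: add_edge(D, A). Edges now: 8
Op 9: add_edge(E, B). Edges now: 9
Op 10: add_edge(G, C). Edges now: 10
Op 11: add_edge(F, A). Edges now: 11
Op 12: add_edge(A, C). Edges now: 12
Compute levels (Kahn BFS):
  sources (in-degree 0): E
  process E: level=0
    E->B: in-degree(B)=0, level(B)=1, enqueue
    E->C: in-degree(C)=4, level(C)>=1
    E->D: in-degree(D)=0, level(D)=1, enqueue
    E->F: in-degree(F)=0, level(F)=1, enqueue
    E->G: in-degree(G)=1, level(G)>=1
  process B: level=1
  process D: level=1
    D->A: in-degree(A)=1, level(A)>=2
    D->C: in-degree(C)=3, level(C)>=2
  process F: level=1
    F->A: in-degree(A)=0, level(A)=2, enqueue
    F->C: in-degree(C)=2, level(C)>=2
    F->G: in-degree(G)=0, level(G)=2, enqueue
  process A: level=2
    A->C: in-degree(C)=1, level(C)>=3
  process G: level=2
    G->C: in-degree(C)=0, level(C)=3, enqueue
  process C: level=3
All levels: A:2, B:1, C:3, D:1, E:0, F:1, G:2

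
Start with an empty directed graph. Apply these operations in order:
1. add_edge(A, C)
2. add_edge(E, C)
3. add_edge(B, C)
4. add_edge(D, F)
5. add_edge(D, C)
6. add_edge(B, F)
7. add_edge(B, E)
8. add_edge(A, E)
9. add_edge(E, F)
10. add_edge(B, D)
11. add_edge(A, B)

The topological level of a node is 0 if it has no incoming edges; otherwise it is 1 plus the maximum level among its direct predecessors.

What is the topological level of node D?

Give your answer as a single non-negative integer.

Op 1: add_edge(A, C). Edges now: 1
Op 2: add_edge(E, C). Edges now: 2
Op 3: add_edge(B, C). Edges now: 3
Op 4: add_edge(D, F). Edges now: 4
Op 5: add_edge(D, C). Edges now: 5
Op 6: add_edge(B, F). Edges now: 6
Op 7: add_edge(B, E). Edges now: 7
Op 8: add_edge(A, E). Edges now: 8
Op 9: add_edge(E, F). Edges now: 9
Op 10: add_edge(B, D). Edges now: 10
Op 11: add_edge(A, B). Edges now: 11
Compute levels (Kahn BFS):
  sources (in-degree 0): A
  process A: level=0
    A->B: in-degree(B)=0, level(B)=1, enqueue
    A->C: in-degree(C)=3, level(C)>=1
    A->E: in-degree(E)=1, level(E)>=1
  process B: level=1
    B->C: in-degree(C)=2, level(C)>=2
    B->D: in-degree(D)=0, level(D)=2, enqueue
    B->E: in-degree(E)=0, level(E)=2, enqueue
    B->F: in-degree(F)=2, level(F)>=2
  process D: level=2
    D->C: in-degree(C)=1, level(C)>=3
    D->F: in-degree(F)=1, level(F)>=3
  process E: level=2
    E->C: in-degree(C)=0, level(C)=3, enqueue
    E->F: in-degree(F)=0, level(F)=3, enqueue
  process C: level=3
  process F: level=3
All levels: A:0, B:1, C:3, D:2, E:2, F:3
level(D) = 2

Answer: 2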